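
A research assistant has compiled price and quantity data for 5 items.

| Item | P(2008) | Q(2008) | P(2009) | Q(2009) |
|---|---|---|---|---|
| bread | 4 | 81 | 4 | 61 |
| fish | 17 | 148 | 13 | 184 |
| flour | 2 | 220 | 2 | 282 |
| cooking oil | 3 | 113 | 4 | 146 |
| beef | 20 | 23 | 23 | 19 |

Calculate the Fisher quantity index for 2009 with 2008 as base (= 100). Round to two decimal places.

Laspeyres component (base-period weights):
ΣP(2008)Q(2009) = 4×61 + 17×184 + 2×282 + 3×146 + 20×19 = 244 + 3128 + 564 + 438 + 380 = 4754
ΣP(2008)Q(2008) = 4×81 + 17×148 + 2×220 + 3×113 + 20×23 = 324 + 2516 + 440 + 339 + 460 = 4079
L = 4754 / 4079 × 100 = 116.5482
Paasche component (current-period weights):
ΣP(2009)Q(2009) = 4×61 + 13×184 + 2×282 + 4×146 + 23×19 = 244 + 2392 + 564 + 584 + 437 = 4221
ΣP(2009)Q(2008) = 4×81 + 13×148 + 2×220 + 4×113 + 23×23 = 324 + 1924 + 440 + 452 + 529 = 3669
P = 4221 / 3669 × 100 = 115.0450
Fisher = √(L × P) = √(116.5482 × 115.0450) = 115.7941

115.79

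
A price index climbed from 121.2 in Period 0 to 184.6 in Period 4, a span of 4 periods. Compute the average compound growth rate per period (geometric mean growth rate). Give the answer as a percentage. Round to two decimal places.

Growth factor = (184.6/121.2)^(1/4) = (1.523102)^(1/4) = 1.110919
Growth rate = 1.110919 − 1 = 0.110919 = 11.0919%

11.09%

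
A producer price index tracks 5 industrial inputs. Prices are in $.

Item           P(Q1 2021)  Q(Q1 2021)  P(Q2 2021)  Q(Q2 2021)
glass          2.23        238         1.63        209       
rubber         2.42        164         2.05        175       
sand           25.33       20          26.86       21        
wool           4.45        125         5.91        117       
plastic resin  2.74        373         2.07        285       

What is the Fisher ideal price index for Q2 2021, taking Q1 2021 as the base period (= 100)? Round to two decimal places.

Laspeyres component (base-period weights):
ΣP(Q2 2021)Q(Q1 2021) = 1.63×238 + 2.05×164 + 26.86×20 + 5.91×125 + 2.07×373 = 387.94 + 336.2 + 537.2 + 738.75 + 772.11 = 2772.2
ΣP(Q1 2021)Q(Q1 2021) = 2.23×238 + 2.42×164 + 25.33×20 + 4.45×125 + 2.74×373 = 530.74 + 396.88 + 506.6 + 556.25 + 1022.02 = 3012.49
L = 2772.2 / 3012.49 × 100 = 92.0235
Paasche component (current-period weights):
ΣP(Q2 2021)Q(Q2 2021) = 1.63×209 + 2.05×175 + 26.86×21 + 5.91×117 + 2.07×285 = 340.67 + 358.75 + 564.06 + 691.47 + 589.95 = 2544.9
ΣP(Q1 2021)Q(Q2 2021) = 2.23×209 + 2.42×175 + 25.33×21 + 4.45×117 + 2.74×285 = 466.07 + 423.5 + 531.93 + 520.65 + 780.9 = 2723.05
P = 2544.9 / 2723.05 × 100 = 93.4577
Fisher = √(L × P) = √(92.0235 × 93.4577) = 92.7379

92.74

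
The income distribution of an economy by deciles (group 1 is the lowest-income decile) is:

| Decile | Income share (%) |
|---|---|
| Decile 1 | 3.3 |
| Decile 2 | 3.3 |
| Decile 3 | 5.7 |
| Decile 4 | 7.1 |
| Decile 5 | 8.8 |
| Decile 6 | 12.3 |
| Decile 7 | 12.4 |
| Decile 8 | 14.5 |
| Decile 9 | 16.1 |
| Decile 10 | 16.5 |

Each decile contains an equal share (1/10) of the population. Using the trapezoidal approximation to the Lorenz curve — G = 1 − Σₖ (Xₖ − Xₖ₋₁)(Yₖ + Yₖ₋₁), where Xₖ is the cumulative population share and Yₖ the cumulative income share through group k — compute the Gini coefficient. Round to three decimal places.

Cumulative income shares Yₖ: 0.0330, 0.0660, 0.1230, 0.1940, 0.2820, 0.4050, 0.5290, 0.6740, 0.8350, 1.0000
Σ (Xₖ−Xₖ₋₁)(Yₖ+Yₖ₋₁) = (1/10)(0.0330+0.0000) + (1/10)(0.0660+0.0330) + (1/10)(0.1230+0.0660) + (1/10)(0.1940+0.1230) + (1/10)(0.2820+0.1940) + (1/10)(0.4050+0.2820) + (1/10)(0.5290+0.4050) + (1/10)(0.6740+0.5290) + (1/10)(0.8350+0.6740) + (1/10)(1.0000+0.8350)
  = 0.0033 + 0.0099 + 0.0189 + 0.0317 + 0.0476 + 0.0687 + 0.0934 + 0.1203 + 0.1509 + 0.1835 = 0.7282
G = 1 − 0.7282 = 0.2718

0.272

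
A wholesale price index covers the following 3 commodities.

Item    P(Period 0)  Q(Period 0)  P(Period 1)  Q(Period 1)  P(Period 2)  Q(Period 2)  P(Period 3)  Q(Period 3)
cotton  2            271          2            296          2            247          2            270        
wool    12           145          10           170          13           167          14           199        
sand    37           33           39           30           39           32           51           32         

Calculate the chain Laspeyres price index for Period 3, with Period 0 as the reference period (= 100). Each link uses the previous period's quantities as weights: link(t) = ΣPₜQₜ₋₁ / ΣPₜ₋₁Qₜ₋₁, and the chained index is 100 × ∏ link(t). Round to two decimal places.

Link Period 0→Period 1:
ΣP(Period 1)Q(Period 0) = 2×271 + 10×145 + 39×33 = 542 + 1450 + 1287 = 3279
ΣP(Period 0)Q(Period 0) = 2×271 + 12×145 + 37×33 = 542 + 1740 + 1221 = 3503
link = 3279/3503 = 0.936055
Link Period 1→Period 2:
ΣP(Period 2)Q(Period 1) = 2×296 + 13×170 + 39×30 = 592 + 2210 + 1170 = 3972
ΣP(Period 1)Q(Period 1) = 2×296 + 10×170 + 39×30 = 592 + 1700 + 1170 = 3462
link = 3972/3462 = 1.147314
Link Period 2→Period 3:
ΣP(Period 3)Q(Period 2) = 2×247 + 14×167 + 51×32 = 494 + 2338 + 1632 = 4464
ΣP(Period 2)Q(Period 2) = 2×247 + 13×167 + 39×32 = 494 + 2171 + 1248 = 3913
link = 4464/3913 = 1.140813
Chained index = 100 × 0.936055 × 1.147314 × 1.140813 = 122.5174

122.52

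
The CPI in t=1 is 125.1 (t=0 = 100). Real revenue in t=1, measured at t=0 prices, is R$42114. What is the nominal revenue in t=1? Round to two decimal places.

52684.61

Nominal = Real × (Index/100) = 42114 × (125.1/100)
        = 42114 × 1.251 = 52684.6140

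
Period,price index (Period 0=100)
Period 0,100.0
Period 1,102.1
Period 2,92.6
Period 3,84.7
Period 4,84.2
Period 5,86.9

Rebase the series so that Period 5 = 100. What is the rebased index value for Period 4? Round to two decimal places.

Rebased(Period 4) = 84.2 / 86.9 × 100 = 96.8930

96.89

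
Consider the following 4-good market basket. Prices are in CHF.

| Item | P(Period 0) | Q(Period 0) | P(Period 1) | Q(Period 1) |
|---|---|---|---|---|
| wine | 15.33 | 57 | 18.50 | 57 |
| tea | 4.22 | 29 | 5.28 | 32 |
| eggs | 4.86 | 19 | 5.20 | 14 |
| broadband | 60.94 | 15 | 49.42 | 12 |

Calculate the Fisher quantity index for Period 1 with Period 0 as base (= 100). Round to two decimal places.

Laspeyres component (base-period weights):
ΣP(Period 0)Q(Period 1) = 15.33×57 + 4.22×32 + 4.86×14 + 60.94×12 = 873.81 + 135.04 + 68.04 + 731.28 = 1808.17
ΣP(Period 0)Q(Period 0) = 15.33×57 + 4.22×29 + 4.86×19 + 60.94×15 = 873.81 + 122.38 + 92.34 + 914.1 = 2002.63
L = 1808.17 / 2002.63 × 100 = 90.2898
Paasche component (current-period weights):
ΣP(Period 1)Q(Period 1) = 18.50×57 + 5.28×32 + 5.20×14 + 49.42×12 = 1054.5 + 168.96 + 72.8 + 593.04 = 1889.3
ΣP(Period 1)Q(Period 0) = 18.50×57 + 5.28×29 + 5.20×19 + 49.42×15 = 1054.5 + 153.12 + 98.8 + 741.3 = 2047.72
P = 1889.3 / 2047.72 × 100 = 92.2636
Fisher = √(L × P) = √(90.2898 × 92.2636) = 91.2713

91.27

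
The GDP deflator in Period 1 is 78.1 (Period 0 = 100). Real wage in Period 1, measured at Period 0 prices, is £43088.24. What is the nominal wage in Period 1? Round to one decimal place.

Nominal = Real × (Index/100) = 43088.24 × (78.1/100)
        = 43088.24 × 0.781 = 33651.9154

33651.9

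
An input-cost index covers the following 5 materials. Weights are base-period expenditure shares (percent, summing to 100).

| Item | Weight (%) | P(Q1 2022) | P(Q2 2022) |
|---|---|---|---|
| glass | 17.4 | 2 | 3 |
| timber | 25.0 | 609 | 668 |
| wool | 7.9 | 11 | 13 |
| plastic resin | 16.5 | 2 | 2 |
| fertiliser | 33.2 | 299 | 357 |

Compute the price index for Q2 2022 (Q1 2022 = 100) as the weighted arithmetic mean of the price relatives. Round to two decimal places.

119.00

glass: 17.4 × (3/2) = 17.4 × 1.500000 = 26.1000
timber: 25.0 × (668/609) = 25.0 × 1.096880 = 27.4220
wool: 7.9 × (13/11) = 7.9 × 1.181818 = 9.3364
plastic resin: 16.5 × (2/2) = 16.5 × 1.000000 = 16.5000
fertiliser: 33.2 × (357/299) = 33.2 × 1.193980 = 39.6401
Index = Σ wᵢ·(p₁ᵢ/p₀ᵢ) = 26.1000 + 27.4220 + 9.3364 + 16.5000 + 39.6401 = 118.9985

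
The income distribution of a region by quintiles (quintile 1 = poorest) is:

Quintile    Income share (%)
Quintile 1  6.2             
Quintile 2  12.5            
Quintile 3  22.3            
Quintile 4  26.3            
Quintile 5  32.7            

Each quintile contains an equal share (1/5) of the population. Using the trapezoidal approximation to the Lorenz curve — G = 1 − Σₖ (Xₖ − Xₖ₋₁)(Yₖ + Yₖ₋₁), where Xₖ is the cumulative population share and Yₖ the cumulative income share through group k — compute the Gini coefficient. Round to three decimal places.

0.267

Cumulative income shares Yₖ: 0.0620, 0.1870, 0.4100, 0.6730, 1.0000
Σ (Xₖ−Xₖ₋₁)(Yₖ+Yₖ₋₁) = (1/5)(0.0620+0.0000) + (1/5)(0.1870+0.0620) + (1/5)(0.4100+0.1870) + (1/5)(0.6730+0.4100) + (1/5)(1.0000+0.6730)
  = 0.0124 + 0.0498 + 0.1194 + 0.2166 + 0.3346 = 0.7328
G = 1 − 0.7328 = 0.2672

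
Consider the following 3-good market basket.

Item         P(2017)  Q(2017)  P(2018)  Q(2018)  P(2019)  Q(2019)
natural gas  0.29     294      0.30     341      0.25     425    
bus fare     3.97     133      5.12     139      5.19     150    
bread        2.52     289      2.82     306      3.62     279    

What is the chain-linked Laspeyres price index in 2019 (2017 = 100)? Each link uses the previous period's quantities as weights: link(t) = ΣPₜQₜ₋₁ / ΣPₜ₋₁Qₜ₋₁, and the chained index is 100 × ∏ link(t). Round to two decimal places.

Link 2017→2018:
ΣP(2018)Q(2017) = 0.30×294 + 5.12×133 + 2.82×289 = 88.2 + 680.96 + 814.98 = 1584.14
ΣP(2017)Q(2017) = 0.29×294 + 3.97×133 + 2.52×289 = 85.26 + 528.01 + 728.28 = 1341.55
link = 1584.14/1341.55 = 1.180828
Link 2018→2019:
ΣP(2019)Q(2018) = 0.25×341 + 5.19×139 + 3.62×306 = 85.25 + 721.41 + 1107.72 = 1914.38
ΣP(2018)Q(2018) = 0.30×341 + 5.12×139 + 2.82×306 = 102.3 + 711.68 + 862.92 = 1676.9
link = 1914.38/1676.9 = 1.141618
Chained index = 100 × 1.180828 × 1.141618 = 134.8055

134.81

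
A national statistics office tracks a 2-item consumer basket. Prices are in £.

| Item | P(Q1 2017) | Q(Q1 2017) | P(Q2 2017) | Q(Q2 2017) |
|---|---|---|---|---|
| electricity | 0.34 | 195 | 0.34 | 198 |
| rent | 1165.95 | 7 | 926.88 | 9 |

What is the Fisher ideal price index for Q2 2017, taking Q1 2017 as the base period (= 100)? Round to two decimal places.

79.64

Laspeyres component (base-period weights):
ΣP(Q2 2017)Q(Q1 2017) = 0.34×195 + 926.88×7 = 66.3 + 6488.16 = 6554.46
ΣP(Q1 2017)Q(Q1 2017) = 0.34×195 + 1165.95×7 = 66.3 + 8161.65 = 8227.95
L = 6554.46 / 8227.95 × 100 = 79.6609
Paasche component (current-period weights):
ΣP(Q2 2017)Q(Q2 2017) = 0.34×198 + 926.88×9 = 67.32 + 8341.92 = 8409.24
ΣP(Q1 2017)Q(Q2 2017) = 0.34×198 + 1165.95×9 = 67.32 + 10493.55 = 10560.87
P = 8409.24 / 10560.87 × 100 = 79.6264
Fisher = √(L × P) = √(79.6609 × 79.6264) = 79.6437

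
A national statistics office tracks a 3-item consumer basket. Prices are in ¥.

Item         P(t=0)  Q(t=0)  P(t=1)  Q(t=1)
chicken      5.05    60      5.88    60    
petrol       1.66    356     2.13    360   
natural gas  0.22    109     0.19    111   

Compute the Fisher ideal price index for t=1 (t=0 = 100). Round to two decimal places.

123.31

Laspeyres component (base-period weights):
ΣP(t=1)Q(t=0) = 5.88×60 + 2.13×356 + 0.19×109 = 352.8 + 758.28 + 20.71 = 1131.79
ΣP(t=0)Q(t=0) = 5.05×60 + 1.66×356 + 0.22×109 = 303 + 590.96 + 23.98 = 917.94
L = 1131.79 / 917.94 × 100 = 123.2967
Paasche component (current-period weights):
ΣP(t=1)Q(t=1) = 5.88×60 + 2.13×360 + 0.19×111 = 352.8 + 766.8 + 21.09 = 1140.69
ΣP(t=0)Q(t=1) = 5.05×60 + 1.66×360 + 0.22×111 = 303 + 597.6 + 24.42 = 925.02
P = 1140.69 / 925.02 × 100 = 123.3152
Fisher = √(L × P) = √(123.2967 × 123.3152) = 123.3060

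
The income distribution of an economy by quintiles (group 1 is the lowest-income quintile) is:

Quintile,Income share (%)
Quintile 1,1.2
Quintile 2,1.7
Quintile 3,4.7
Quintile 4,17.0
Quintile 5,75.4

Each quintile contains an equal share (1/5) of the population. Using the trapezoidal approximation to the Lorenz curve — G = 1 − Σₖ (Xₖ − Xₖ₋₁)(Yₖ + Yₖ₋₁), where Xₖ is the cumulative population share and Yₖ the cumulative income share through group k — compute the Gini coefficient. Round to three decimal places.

Cumulative income shares Yₖ: 0.0120, 0.0290, 0.0760, 0.2460, 1.0000
Σ (Xₖ−Xₖ₋₁)(Yₖ+Yₖ₋₁) = (1/5)(0.0120+0.0000) + (1/5)(0.0290+0.0120) + (1/5)(0.0760+0.0290) + (1/5)(0.2460+0.0760) + (1/5)(1.0000+0.2460)
  = 0.0024 + 0.0082 + 0.0210 + 0.0644 + 0.2492 = 0.3452
G = 1 − 0.3452 = 0.6548

0.655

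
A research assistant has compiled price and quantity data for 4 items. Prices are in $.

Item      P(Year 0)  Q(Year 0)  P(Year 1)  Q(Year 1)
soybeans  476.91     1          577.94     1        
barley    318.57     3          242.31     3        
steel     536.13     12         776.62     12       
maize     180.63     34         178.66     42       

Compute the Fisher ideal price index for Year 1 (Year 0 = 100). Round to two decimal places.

Laspeyres component (base-period weights):
ΣP(Year 1)Q(Year 0) = 577.94×1 + 242.31×3 + 776.62×12 + 178.66×34 = 577.94 + 726.93 + 9319.44 + 6074.44 = 16698.75
ΣP(Year 0)Q(Year 0) = 476.91×1 + 318.57×3 + 536.13×12 + 180.63×34 = 476.91 + 955.71 + 6433.56 + 6141.42 = 14007.6
L = 16698.75 / 14007.6 × 100 = 119.2121
Paasche component (current-period weights):
ΣP(Year 1)Q(Year 1) = 577.94×1 + 242.31×3 + 776.62×12 + 178.66×42 = 577.94 + 726.93 + 9319.44 + 7503.72 = 18128.03
ΣP(Year 0)Q(Year 1) = 476.91×1 + 318.57×3 + 536.13×12 + 180.63×42 = 476.91 + 955.71 + 6433.56 + 7586.46 = 15452.64
P = 18128.03 / 15452.64 × 100 = 117.3135
Fisher = √(L × P) = √(119.2121 × 117.3135) = 118.2590

118.26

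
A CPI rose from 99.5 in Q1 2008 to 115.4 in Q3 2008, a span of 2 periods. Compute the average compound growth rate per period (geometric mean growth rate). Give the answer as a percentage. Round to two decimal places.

7.69%

Growth factor = (115.4/99.5)^(1/2) = (1.159799)^(1/2) = 1.076940
Growth rate = 1.076940 − 1 = 0.076940 = 7.6940%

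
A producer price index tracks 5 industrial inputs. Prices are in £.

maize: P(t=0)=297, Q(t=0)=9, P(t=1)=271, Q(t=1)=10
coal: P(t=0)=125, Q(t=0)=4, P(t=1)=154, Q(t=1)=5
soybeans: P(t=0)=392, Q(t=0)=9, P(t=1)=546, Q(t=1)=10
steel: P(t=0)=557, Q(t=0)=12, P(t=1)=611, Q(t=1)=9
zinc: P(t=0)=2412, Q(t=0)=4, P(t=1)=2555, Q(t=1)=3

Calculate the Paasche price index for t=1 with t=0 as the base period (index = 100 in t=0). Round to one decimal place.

111.8

Paasche price index uses current-period quantities as weights.
ΣP(t=1)·Q(t=1) = 271×10 + 154×5 + 546×10 + 611×9 + 2555×3 = 2710 + 770 + 5460 + 5499 + 7665 = 22104
ΣP(t=0)·Q(t=1) = 297×10 + 125×5 + 392×10 + 557×9 + 2412×3 = 2970 + 625 + 3920 + 5013 + 7236 = 19764
Index = 22104 / 19764 × 100 = 111.8397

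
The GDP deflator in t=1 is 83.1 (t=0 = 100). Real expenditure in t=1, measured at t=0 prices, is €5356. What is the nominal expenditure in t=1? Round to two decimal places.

4450.84

Nominal = Real × (Index/100) = 5356 × (83.1/100)
        = 5356 × 0.831 = 4450.8360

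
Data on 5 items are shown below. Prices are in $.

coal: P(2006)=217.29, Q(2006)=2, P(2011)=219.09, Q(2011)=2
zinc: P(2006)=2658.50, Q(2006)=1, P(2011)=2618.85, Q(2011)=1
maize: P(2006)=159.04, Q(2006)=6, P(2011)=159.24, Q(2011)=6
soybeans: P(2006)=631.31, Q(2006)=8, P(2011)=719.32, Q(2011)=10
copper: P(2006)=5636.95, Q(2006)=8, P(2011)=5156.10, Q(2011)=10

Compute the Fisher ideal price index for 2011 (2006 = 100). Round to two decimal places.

94.10

Laspeyres component (base-period weights):
ΣP(2011)Q(2006) = 219.09×2 + 2618.85×1 + 159.24×6 + 719.32×8 + 5156.10×8 = 438.18 + 2618.85 + 955.44 + 5754.56 + 41248.8 = 51015.83
ΣP(2006)Q(2006) = 217.29×2 + 2658.50×1 + 159.04×6 + 631.31×8 + 5636.95×8 = 434.58 + 2658.5 + 954.24 + 5050.48 + 45095.6 = 54193.4
L = 51015.83 / 54193.4 × 100 = 94.1366
Paasche component (current-period weights):
ΣP(2011)Q(2011) = 219.09×2 + 2618.85×1 + 159.24×6 + 719.32×10 + 5156.10×10 = 438.18 + 2618.85 + 955.44 + 7193.2 + 51561 = 62766.67
ΣP(2006)Q(2011) = 217.29×2 + 2658.50×1 + 159.04×6 + 631.31×10 + 5636.95×10 = 434.58 + 2658.5 + 954.24 + 6313.1 + 56369.5 = 66729.92
P = 62766.67 / 66729.92 × 100 = 94.0608
Fisher = √(L × P) = √(94.1366 × 94.0608) = 94.0987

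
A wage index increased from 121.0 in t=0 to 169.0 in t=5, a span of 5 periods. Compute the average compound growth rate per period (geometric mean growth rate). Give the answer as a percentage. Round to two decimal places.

6.91%

Growth factor = (169.0/121.0)^(1/5) = (1.396694)^(1/5) = 1.069105
Growth rate = 1.069105 − 1 = 0.069105 = 6.9105%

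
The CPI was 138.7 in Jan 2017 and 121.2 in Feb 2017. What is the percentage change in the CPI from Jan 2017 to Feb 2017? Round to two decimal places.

Change = (121.2 − 138.7) / 138.7 × 100
       = -17.5 / 138.7 × 100 = -12.6172%

-12.62%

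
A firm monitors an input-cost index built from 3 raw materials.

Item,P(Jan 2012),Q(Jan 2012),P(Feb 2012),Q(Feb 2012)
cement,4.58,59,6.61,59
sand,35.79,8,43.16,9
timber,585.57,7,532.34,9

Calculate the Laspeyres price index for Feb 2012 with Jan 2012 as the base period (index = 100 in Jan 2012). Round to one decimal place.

95.8

Laspeyres price index uses base-period quantities as weights.
ΣP(Feb 2012)·Q(Jan 2012) = 6.61×59 + 43.16×8 + 532.34×7 = 389.99 + 345.28 + 3726.38 = 4461.65
ΣP(Jan 2012)·Q(Jan 2012) = 4.58×59 + 35.79×8 + 585.57×7 = 270.22 + 286.32 + 4098.99 = 4655.53
Index = 4461.65 / 4655.53 × 100 = 95.8355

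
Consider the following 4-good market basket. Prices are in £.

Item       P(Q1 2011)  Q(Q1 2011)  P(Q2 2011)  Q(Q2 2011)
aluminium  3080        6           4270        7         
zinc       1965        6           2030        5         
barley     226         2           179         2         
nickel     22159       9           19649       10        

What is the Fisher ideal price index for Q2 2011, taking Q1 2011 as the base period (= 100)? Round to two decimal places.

Laspeyres component (base-period weights):
ΣP(Q2 2011)Q(Q1 2011) = 4270×6 + 2030×6 + 179×2 + 19649×9 = 25620 + 12180 + 358 + 176841 = 214999
ΣP(Q1 2011)Q(Q1 2011) = 3080×6 + 1965×6 + 226×2 + 22159×9 = 18480 + 11790 + 452 + 199431 = 230153
L = 214999 / 230153 × 100 = 93.4157
Paasche component (current-period weights):
ΣP(Q2 2011)Q(Q2 2011) = 4270×7 + 2030×5 + 179×2 + 19649×10 = 29890 + 10150 + 358 + 196490 = 236888
ΣP(Q1 2011)Q(Q2 2011) = 3080×7 + 1965×5 + 226×2 + 22159×10 = 21560 + 9825 + 452 + 221590 = 253427
P = 236888 / 253427 × 100 = 93.4739
Fisher = √(L × P) = √(93.4157 × 93.4739) = 93.4448

93.44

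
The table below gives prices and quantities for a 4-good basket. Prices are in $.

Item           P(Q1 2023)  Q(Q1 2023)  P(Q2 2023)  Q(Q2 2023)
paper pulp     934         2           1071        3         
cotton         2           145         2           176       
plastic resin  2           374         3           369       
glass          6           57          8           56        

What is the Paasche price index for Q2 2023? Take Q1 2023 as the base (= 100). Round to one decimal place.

121.1

Paasche price index uses current-period quantities as weights.
ΣP(Q2 2023)·Q(Q2 2023) = 1071×3 + 2×176 + 3×369 + 8×56 = 3213 + 352 + 1107 + 448 = 5120
ΣP(Q1 2023)·Q(Q2 2023) = 934×3 + 2×176 + 2×369 + 6×56 = 2802 + 352 + 738 + 336 = 4228
Index = 5120 / 4228 × 100 = 121.0974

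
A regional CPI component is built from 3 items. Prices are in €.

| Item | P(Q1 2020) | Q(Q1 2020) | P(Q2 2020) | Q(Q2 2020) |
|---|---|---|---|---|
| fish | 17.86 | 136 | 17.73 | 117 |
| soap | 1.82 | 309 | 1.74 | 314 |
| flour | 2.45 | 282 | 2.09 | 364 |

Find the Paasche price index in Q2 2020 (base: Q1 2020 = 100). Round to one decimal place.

95.2

Paasche price index uses current-period quantities as weights.
ΣP(Q2 2020)·Q(Q2 2020) = 17.73×117 + 1.74×314 + 2.09×364 = 2074.41 + 546.36 + 760.76 = 3381.53
ΣP(Q1 2020)·Q(Q2 2020) = 17.86×117 + 1.82×314 + 2.45×364 = 2089.62 + 571.48 + 891.8 = 3552.9
Index = 3381.53 / 3552.9 × 100 = 95.1766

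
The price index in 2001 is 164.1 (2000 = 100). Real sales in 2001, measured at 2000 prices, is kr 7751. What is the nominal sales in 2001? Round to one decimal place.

12719.4

Nominal = Real × (Index/100) = 7751 × (164.1/100)
        = 7751 × 1.641 = 12719.3910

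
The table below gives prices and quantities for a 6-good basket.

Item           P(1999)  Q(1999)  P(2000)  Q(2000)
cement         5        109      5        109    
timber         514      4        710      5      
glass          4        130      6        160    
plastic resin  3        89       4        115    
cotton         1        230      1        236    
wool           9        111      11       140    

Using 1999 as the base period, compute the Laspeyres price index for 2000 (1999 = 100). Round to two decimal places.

Laspeyres price index uses base-period quantities as weights.
ΣP(2000)·Q(1999) = 5×109 + 710×4 + 6×130 + 4×89 + 1×230 + 11×111 = 545 + 2840 + 780 + 356 + 230 + 1221 = 5972
ΣP(1999)·Q(1999) = 5×109 + 514×4 + 4×130 + 3×89 + 1×230 + 9×111 = 545 + 2056 + 520 + 267 + 230 + 999 = 4617
Index = 5972 / 4617 × 100 = 129.3481

129.35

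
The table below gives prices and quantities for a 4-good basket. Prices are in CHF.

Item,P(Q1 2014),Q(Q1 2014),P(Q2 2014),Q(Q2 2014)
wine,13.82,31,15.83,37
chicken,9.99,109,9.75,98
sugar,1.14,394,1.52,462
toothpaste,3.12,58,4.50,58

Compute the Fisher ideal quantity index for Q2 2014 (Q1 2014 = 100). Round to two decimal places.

103.06

Laspeyres component (base-period weights):
ΣP(Q1 2014)Q(Q2 2014) = 13.82×37 + 9.99×98 + 1.14×462 + 3.12×58 = 511.34 + 979.02 + 526.68 + 180.96 = 2198
ΣP(Q1 2014)Q(Q1 2014) = 13.82×31 + 9.99×109 + 1.14×394 + 3.12×58 = 428.42 + 1088.91 + 449.16 + 180.96 = 2147.45
L = 2198 / 2147.45 × 100 = 102.3540
Paasche component (current-period weights):
ΣP(Q2 2014)Q(Q2 2014) = 15.83×37 + 9.75×98 + 1.52×462 + 4.50×58 = 585.71 + 955.5 + 702.24 + 261 = 2504.45
ΣP(Q2 2014)Q(Q1 2014) = 15.83×31 + 9.75×109 + 1.52×394 + 4.50×58 = 490.73 + 1062.75 + 598.88 + 261 = 2413.36
P = 2504.45 / 2413.36 × 100 = 103.7744
Fisher = √(L × P) = √(102.3540 × 103.7744) = 103.0617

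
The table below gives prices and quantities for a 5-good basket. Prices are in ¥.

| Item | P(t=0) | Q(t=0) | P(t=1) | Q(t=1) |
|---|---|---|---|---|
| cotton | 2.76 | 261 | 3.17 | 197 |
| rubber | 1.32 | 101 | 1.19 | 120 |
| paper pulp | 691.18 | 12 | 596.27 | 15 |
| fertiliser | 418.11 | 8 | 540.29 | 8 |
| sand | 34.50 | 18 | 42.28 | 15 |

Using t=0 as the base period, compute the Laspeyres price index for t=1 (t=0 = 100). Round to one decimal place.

Laspeyres price index uses base-period quantities as weights.
ΣP(t=1)·Q(t=0) = 3.17×261 + 1.19×101 + 596.27×12 + 540.29×8 + 42.28×18 = 827.37 + 120.19 + 7155.24 + 4322.32 + 761.04 = 13186.16
ΣP(t=0)·Q(t=0) = 2.76×261 + 1.32×101 + 691.18×12 + 418.11×8 + 34.50×18 = 720.36 + 133.32 + 8294.16 + 3344.88 + 621 = 13113.72
Index = 13186.16 / 13113.72 × 100 = 100.5524

100.6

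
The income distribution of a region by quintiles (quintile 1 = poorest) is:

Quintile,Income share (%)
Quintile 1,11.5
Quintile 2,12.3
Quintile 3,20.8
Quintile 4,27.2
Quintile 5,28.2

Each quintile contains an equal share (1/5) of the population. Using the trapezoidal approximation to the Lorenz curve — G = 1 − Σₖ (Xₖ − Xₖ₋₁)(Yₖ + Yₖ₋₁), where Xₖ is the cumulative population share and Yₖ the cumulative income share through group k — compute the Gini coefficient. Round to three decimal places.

0.193

Cumulative income shares Yₖ: 0.1150, 0.2380, 0.4460, 0.7180, 1.0000
Σ (Xₖ−Xₖ₋₁)(Yₖ+Yₖ₋₁) = (1/5)(0.1150+0.0000) + (1/5)(0.2380+0.1150) + (1/5)(0.4460+0.2380) + (1/5)(0.7180+0.4460) + (1/5)(1.0000+0.7180)
  = 0.0230 + 0.0706 + 0.1368 + 0.2328 + 0.3436 = 0.8068
G = 1 − 0.8068 = 0.1932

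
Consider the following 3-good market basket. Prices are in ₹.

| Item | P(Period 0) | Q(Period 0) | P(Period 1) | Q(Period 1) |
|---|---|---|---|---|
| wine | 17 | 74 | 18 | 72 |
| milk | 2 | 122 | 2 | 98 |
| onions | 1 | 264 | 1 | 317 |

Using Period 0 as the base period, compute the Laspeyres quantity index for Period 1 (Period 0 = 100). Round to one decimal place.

98.4

Laspeyres quantity index uses base-period prices as weights.
ΣP(Period 0)·Q(Period 1) = 17×72 + 2×98 + 1×317 = 1224 + 196 + 317 = 1737
ΣP(Period 0)·Q(Period 0) = 17×74 + 2×122 + 1×264 = 1258 + 244 + 264 = 1766
Index = 1737 / 1766 × 100 = 98.3579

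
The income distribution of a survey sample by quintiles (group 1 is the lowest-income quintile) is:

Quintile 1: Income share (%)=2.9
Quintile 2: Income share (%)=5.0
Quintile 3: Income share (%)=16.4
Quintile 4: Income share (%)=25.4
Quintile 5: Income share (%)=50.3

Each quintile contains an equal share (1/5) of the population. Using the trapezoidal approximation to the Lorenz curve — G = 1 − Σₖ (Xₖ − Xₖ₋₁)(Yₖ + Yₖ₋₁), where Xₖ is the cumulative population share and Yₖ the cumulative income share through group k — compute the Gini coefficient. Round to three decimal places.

0.461

Cumulative income shares Yₖ: 0.0290, 0.0790, 0.2430, 0.4970, 1.0000
Σ (Xₖ−Xₖ₋₁)(Yₖ+Yₖ₋₁) = (1/5)(0.0290+0.0000) + (1/5)(0.0790+0.0290) + (1/5)(0.2430+0.0790) + (1/5)(0.4970+0.2430) + (1/5)(1.0000+0.4970)
  = 0.0058 + 0.0216 + 0.0644 + 0.1480 + 0.2994 = 0.5392
G = 1 − 0.5392 = 0.4608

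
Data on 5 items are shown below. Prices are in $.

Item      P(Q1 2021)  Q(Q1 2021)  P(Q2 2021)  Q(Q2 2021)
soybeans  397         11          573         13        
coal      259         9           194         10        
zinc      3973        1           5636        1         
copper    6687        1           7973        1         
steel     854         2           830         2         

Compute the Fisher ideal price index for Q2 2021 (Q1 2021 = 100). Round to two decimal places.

Laspeyres component (base-period weights):
ΣP(Q2 2021)Q(Q1 2021) = 573×11 + 194×9 + 5636×1 + 7973×1 + 830×2 = 6303 + 1746 + 5636 + 7973 + 1660 = 23318
ΣP(Q1 2021)Q(Q1 2021) = 397×11 + 259×9 + 3973×1 + 6687×1 + 854×2 = 4367 + 2331 + 3973 + 6687 + 1708 = 19066
L = 23318 / 19066 × 100 = 122.3015
Paasche component (current-period weights):
ΣP(Q2 2021)Q(Q2 2021) = 573×13 + 194×10 + 5636×1 + 7973×1 + 830×2 = 7449 + 1940 + 5636 + 7973 + 1660 = 24658
ΣP(Q1 2021)Q(Q2 2021) = 397×13 + 259×10 + 3973×1 + 6687×1 + 854×2 = 5161 + 2590 + 3973 + 6687 + 1708 = 20119
P = 24658 / 20119 × 100 = 122.5608
Fisher = √(L × P) = √(122.3015 × 122.5608) = 122.4311

122.43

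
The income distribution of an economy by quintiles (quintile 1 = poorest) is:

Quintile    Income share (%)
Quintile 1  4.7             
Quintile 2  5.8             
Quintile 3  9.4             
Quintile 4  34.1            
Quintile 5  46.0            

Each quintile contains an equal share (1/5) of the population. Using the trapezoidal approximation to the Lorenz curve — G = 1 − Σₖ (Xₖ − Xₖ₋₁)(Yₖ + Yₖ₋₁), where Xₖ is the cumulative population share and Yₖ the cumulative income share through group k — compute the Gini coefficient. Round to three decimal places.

Cumulative income shares Yₖ: 0.0470, 0.1050, 0.1990, 0.5400, 1.0000
Σ (Xₖ−Xₖ₋₁)(Yₖ+Yₖ₋₁) = (1/5)(0.0470+0.0000) + (1/5)(0.1050+0.0470) + (1/5)(0.1990+0.1050) + (1/5)(0.5400+0.1990) + (1/5)(1.0000+0.5400)
  = 0.0094 + 0.0304 + 0.0608 + 0.1478 + 0.3080 = 0.5564
G = 1 − 0.5564 = 0.4436

0.444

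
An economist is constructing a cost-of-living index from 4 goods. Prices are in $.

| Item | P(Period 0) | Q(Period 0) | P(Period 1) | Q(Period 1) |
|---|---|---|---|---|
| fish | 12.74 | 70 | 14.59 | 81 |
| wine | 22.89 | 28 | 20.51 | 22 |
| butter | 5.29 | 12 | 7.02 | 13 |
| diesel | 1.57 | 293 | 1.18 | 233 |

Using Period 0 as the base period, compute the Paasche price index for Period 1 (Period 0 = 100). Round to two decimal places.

101.48

Paasche price index uses current-period quantities as weights.
ΣP(Period 1)·Q(Period 1) = 14.59×81 + 20.51×22 + 7.02×13 + 1.18×233 = 1181.79 + 451.22 + 91.26 + 274.94 = 1999.21
ΣP(Period 0)·Q(Period 1) = 12.74×81 + 22.89×22 + 5.29×13 + 1.57×233 = 1031.94 + 503.58 + 68.77 + 365.81 = 1970.1
Index = 1999.21 / 1970.1 × 100 = 101.4776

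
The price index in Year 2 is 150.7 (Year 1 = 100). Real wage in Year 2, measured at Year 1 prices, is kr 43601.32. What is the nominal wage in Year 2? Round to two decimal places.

Nominal = Real × (Index/100) = 43601.32 × (150.7/100)
        = 43601.32 × 1.507 = 65707.1892

65707.19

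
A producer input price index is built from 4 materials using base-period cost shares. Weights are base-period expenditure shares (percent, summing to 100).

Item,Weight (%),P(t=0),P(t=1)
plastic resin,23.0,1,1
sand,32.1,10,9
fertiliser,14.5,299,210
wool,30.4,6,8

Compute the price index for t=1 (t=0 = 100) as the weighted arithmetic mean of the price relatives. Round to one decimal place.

102.6

plastic resin: 23.0 × (1/1) = 23.0 × 1.000000 = 23.0000
sand: 32.1 × (9/10) = 32.1 × 0.900000 = 28.8900
fertiliser: 14.5 × (210/299) = 14.5 × 0.702341 = 10.1839
wool: 30.4 × (8/6) = 30.4 × 1.333333 = 40.5333
Index = Σ wᵢ·(p₁ᵢ/p₀ᵢ) = 23.0000 + 28.8900 + 10.1839 + 40.5333 = 102.6073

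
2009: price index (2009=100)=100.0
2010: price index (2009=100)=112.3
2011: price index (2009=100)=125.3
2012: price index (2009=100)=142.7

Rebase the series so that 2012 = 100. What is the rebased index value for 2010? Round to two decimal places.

Rebased(2010) = 112.3 / 142.7 × 100 = 78.6966

78.70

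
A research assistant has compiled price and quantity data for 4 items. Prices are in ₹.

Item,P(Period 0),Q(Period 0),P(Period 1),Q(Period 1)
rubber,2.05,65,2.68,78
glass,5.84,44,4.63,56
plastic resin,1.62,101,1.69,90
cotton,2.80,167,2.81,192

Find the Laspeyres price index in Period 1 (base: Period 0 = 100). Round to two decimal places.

99.65

Laspeyres price index uses base-period quantities as weights.
ΣP(Period 1)·Q(Period 0) = 2.68×65 + 4.63×44 + 1.69×101 + 2.81×167 = 174.2 + 203.72 + 170.69 + 469.27 = 1017.88
ΣP(Period 0)·Q(Period 0) = 2.05×65 + 5.84×44 + 1.62×101 + 2.80×167 = 133.25 + 256.96 + 163.62 + 467.6 = 1021.43
Index = 1017.88 / 1021.43 × 100 = 99.6524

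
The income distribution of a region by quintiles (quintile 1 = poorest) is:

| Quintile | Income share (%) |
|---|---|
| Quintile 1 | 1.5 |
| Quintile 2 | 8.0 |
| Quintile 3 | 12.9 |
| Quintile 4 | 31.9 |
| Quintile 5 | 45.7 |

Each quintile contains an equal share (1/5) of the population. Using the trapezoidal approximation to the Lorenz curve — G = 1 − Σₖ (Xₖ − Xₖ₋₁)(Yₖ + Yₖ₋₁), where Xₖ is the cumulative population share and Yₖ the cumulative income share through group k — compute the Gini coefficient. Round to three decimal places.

Cumulative income shares Yₖ: 0.0150, 0.0950, 0.2240, 0.5430, 1.0000
Σ (Xₖ−Xₖ₋₁)(Yₖ+Yₖ₋₁) = (1/5)(0.0150+0.0000) + (1/5)(0.0950+0.0150) + (1/5)(0.2240+0.0950) + (1/5)(0.5430+0.2240) + (1/5)(1.0000+0.5430)
  = 0.0030 + 0.0220 + 0.0638 + 0.1534 + 0.3086 = 0.5508
G = 1 − 0.5508 = 0.4492

0.449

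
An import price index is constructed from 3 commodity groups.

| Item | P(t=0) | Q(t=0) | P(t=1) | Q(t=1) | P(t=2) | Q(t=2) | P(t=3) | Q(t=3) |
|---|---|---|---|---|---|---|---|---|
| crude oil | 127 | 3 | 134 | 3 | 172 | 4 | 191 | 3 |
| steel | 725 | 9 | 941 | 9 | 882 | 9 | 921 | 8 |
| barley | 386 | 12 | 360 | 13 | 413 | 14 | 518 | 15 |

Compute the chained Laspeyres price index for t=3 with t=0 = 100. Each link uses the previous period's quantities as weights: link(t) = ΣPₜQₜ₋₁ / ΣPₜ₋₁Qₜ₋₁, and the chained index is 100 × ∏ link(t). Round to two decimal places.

Link t=0→t=1:
ΣP(t=1)Q(t=0) = 134×3 + 941×9 + 360×12 = 402 + 8469 + 4320 = 13191
ΣP(t=0)Q(t=0) = 127×3 + 725×9 + 386×12 = 381 + 6525 + 4632 = 11538
link = 13191/11538 = 1.143266
Link t=1→t=2:
ΣP(t=2)Q(t=1) = 172×3 + 882×9 + 413×13 = 516 + 7938 + 5369 = 13823
ΣP(t=1)Q(t=1) = 134×3 + 941×9 + 360×13 = 402 + 8469 + 4680 = 13551
link = 13823/13551 = 1.020072
Link t=2→t=3:
ΣP(t=3)Q(t=2) = 191×4 + 921×9 + 518×14 = 764 + 8289 + 7252 = 16305
ΣP(t=2)Q(t=2) = 172×4 + 882×9 + 413×14 = 688 + 7938 + 5782 = 14408
link = 16305/14408 = 1.131663
Chained index = 100 × 1.143266 × 1.020072 × 1.131663 = 131.9761

131.98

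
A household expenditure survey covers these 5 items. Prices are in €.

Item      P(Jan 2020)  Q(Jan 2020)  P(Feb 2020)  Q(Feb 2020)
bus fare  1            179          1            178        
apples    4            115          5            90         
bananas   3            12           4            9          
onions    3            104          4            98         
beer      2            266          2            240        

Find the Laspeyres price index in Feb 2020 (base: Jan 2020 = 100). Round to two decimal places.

115.21

Laspeyres price index uses base-period quantities as weights.
ΣP(Feb 2020)·Q(Jan 2020) = 1×179 + 5×115 + 4×12 + 4×104 + 2×266 = 179 + 575 + 48 + 416 + 532 = 1750
ΣP(Jan 2020)·Q(Jan 2020) = 1×179 + 4×115 + 3×12 + 3×104 + 2×266 = 179 + 460 + 36 + 312 + 532 = 1519
Index = 1750 / 1519 × 100 = 115.2074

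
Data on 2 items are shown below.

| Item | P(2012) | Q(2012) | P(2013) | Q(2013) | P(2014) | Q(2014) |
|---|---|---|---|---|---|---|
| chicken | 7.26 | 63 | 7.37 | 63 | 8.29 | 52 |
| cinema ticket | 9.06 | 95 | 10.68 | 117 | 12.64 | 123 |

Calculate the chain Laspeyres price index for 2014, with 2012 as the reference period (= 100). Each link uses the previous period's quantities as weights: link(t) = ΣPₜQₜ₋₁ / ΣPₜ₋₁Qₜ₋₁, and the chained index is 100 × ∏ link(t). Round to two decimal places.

Link 2012→2013:
ΣP(2013)Q(2012) = 7.37×63 + 10.68×95 = 464.31 + 1014.6 = 1478.91
ΣP(2012)Q(2012) = 7.26×63 + 9.06×95 = 457.38 + 860.7 = 1318.08
link = 1478.91/1318.08 = 1.122018
Link 2013→2014:
ΣP(2014)Q(2013) = 8.29×63 + 12.64×117 = 522.27 + 1478.88 = 2001.15
ΣP(2013)Q(2013) = 7.37×63 + 10.68×117 = 464.31 + 1249.56 = 1713.87
link = 2001.15/1713.87 = 1.167621
Chained index = 100 × 1.122018 × 1.167621 = 131.0092

131.01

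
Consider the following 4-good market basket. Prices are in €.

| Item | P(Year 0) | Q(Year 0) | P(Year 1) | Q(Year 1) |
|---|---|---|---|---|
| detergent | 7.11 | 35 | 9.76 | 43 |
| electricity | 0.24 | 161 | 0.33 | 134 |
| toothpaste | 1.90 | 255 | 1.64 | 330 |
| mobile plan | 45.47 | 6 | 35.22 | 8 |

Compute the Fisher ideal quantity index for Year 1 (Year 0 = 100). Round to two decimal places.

Laspeyres component (base-period weights):
ΣP(Year 0)Q(Year 1) = 7.11×43 + 0.24×134 + 1.90×330 + 45.47×8 = 305.73 + 32.16 + 627 + 363.76 = 1328.65
ΣP(Year 0)Q(Year 0) = 7.11×35 + 0.24×161 + 1.90×255 + 45.47×6 = 248.85 + 38.64 + 484.5 + 272.82 = 1044.81
L = 1328.65 / 1044.81 × 100 = 127.1667
Paasche component (current-period weights):
ΣP(Year 1)Q(Year 1) = 9.76×43 + 0.33×134 + 1.64×330 + 35.22×8 = 419.68 + 44.22 + 541.2 + 281.76 = 1286.86
ΣP(Year 1)Q(Year 0) = 9.76×35 + 0.33×161 + 1.64×255 + 35.22×6 = 341.6 + 53.13 + 418.2 + 211.32 = 1024.25
P = 1286.86 / 1024.25 × 100 = 125.6392
Fisher = √(L × P) = √(127.1667 × 125.6392) = 126.4006

126.40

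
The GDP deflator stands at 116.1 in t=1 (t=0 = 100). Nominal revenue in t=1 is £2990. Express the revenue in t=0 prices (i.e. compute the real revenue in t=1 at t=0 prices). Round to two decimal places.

Real = Nominal ÷ (Index/100) = 2990 ÷ (116.1/100)
     = 2990 ÷ 1.161 = 2575.3661

2575.37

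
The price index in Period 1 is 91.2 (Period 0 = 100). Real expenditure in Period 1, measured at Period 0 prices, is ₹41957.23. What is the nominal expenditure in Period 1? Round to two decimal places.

38264.99

Nominal = Real × (Index/100) = 41957.23 × (91.2/100)
        = 41957.23 × 0.912 = 38264.9938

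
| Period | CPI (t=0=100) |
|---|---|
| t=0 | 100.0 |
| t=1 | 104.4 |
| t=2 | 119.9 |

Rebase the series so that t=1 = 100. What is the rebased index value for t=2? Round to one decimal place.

114.8

Rebased(t=2) = 119.9 / 104.4 × 100 = 114.8467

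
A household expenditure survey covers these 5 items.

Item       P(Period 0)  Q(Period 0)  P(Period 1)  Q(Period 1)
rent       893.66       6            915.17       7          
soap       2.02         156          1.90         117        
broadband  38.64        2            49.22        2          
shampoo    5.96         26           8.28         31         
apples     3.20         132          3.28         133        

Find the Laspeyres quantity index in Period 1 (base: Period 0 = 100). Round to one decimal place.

Laspeyres quantity index uses base-period prices as weights.
ΣP(Period 0)·Q(Period 1) = 893.66×7 + 2.02×117 + 38.64×2 + 5.96×31 + 3.20×133 = 6255.62 + 236.34 + 77.28 + 184.76 + 425.6 = 7179.6
ΣP(Period 0)·Q(Period 0) = 893.66×6 + 2.02×156 + 38.64×2 + 5.96×26 + 3.20×132 = 5361.96 + 315.12 + 77.28 + 154.96 + 422.4 = 6331.72
Index = 7179.6 / 6331.72 × 100 = 113.3910

113.4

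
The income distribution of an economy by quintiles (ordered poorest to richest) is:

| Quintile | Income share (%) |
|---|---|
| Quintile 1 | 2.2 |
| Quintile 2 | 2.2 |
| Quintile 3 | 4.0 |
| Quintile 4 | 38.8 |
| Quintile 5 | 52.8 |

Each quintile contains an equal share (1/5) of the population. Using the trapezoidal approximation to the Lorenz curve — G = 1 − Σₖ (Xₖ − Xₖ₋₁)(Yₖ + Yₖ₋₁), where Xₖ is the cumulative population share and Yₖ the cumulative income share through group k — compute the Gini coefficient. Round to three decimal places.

Cumulative income shares Yₖ: 0.0220, 0.0440, 0.0840, 0.4720, 1.0000
Σ (Xₖ−Xₖ₋₁)(Yₖ+Yₖ₋₁) = (1/5)(0.0220+0.0000) + (1/5)(0.0440+0.0220) + (1/5)(0.0840+0.0440) + (1/5)(0.4720+0.0840) + (1/5)(1.0000+0.4720)
  = 0.0044 + 0.0132 + 0.0256 + 0.1112 + 0.2944 = 0.4488
G = 1 − 0.4488 = 0.5512

0.551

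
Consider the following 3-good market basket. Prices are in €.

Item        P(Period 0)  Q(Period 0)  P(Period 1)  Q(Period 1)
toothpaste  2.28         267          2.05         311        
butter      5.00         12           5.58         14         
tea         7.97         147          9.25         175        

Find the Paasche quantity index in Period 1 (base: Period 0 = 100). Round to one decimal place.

118.3

Paasche quantity index uses current-period prices as weights.
ΣP(Period 1)·Q(Period 1) = 2.05×311 + 5.58×14 + 9.25×175 = 637.55 + 78.12 + 1618.75 = 2334.42
ΣP(Period 1)·Q(Period 0) = 2.05×267 + 5.58×12 + 9.25×147 = 547.35 + 66.96 + 1359.75 = 1974.06
Index = 2334.42 / 1974.06 × 100 = 118.2548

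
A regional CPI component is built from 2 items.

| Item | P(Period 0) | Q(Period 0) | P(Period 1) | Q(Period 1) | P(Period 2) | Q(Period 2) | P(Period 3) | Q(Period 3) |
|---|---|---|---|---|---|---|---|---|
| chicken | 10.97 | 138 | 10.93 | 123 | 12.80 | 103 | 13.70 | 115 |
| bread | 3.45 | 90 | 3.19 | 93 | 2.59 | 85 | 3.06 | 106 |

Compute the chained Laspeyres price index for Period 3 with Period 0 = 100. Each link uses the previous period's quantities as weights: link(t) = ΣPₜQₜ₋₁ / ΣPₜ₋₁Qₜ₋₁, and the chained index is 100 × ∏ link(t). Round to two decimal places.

118.25

Link Period 0→Period 1:
ΣP(Period 1)Q(Period 0) = 10.93×138 + 3.19×90 = 1508.34 + 287.1 = 1795.44
ΣP(Period 0)Q(Period 0) = 10.97×138 + 3.45×90 = 1513.86 + 310.5 = 1824.36
link = 1795.44/1824.36 = 0.984148
Link Period 1→Period 2:
ΣP(Period 2)Q(Period 1) = 12.80×123 + 2.59×93 = 1574.4 + 240.87 = 1815.27
ΣP(Period 1)Q(Period 1) = 10.93×123 + 3.19×93 = 1344.39 + 296.67 = 1641.06
link = 1815.27/1641.06 = 1.106157
Link Period 2→Period 3:
ΣP(Period 3)Q(Period 2) = 13.70×103 + 3.06×85 = 1411.1 + 260.1 = 1671.2
ΣP(Period 2)Q(Period 2) = 12.80×103 + 2.59×85 = 1318.4 + 220.15 = 1538.55
link = 1671.2/1538.55 = 1.086218
Chained index = 100 × 0.984148 × 1.106157 × 1.086218 = 118.2480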